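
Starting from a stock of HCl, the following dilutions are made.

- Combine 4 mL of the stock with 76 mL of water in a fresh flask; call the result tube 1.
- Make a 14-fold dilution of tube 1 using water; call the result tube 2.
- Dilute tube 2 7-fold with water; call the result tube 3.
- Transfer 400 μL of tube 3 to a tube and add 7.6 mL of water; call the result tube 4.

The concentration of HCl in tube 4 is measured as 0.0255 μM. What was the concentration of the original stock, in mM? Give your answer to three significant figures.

1.00 mM

Step 1: 4 mL + 76 mL = 80 mL total → factor 80/4 = 20
Step 2: 14-fold → factor 14
Step 3: 7-fold → factor 7
Step 4: 400 μL + 7.6 mL = 8000 μL total → factor 8000/400 = 20
Overall dilution factor = 20 × 14 × 7 × 20 = 39200
Stock = 0.0255 μM × 39200 = 999.6 μM = 1.00 mM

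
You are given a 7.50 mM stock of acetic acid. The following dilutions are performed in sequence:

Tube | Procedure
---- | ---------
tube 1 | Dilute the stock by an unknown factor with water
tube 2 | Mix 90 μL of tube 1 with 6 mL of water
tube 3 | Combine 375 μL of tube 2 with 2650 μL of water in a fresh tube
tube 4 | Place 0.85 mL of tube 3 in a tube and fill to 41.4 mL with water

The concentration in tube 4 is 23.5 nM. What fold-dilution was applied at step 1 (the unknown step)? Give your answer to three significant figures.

12.0-fold

Step 1: unknown factor x
Step 2: 90 μL + 6 mL = 6090 μL total → factor 6090/90 = 67.667
Step 3: 375 μL + 2650 μL = 3025 μL total → factor 3025/375 = 8.0667
Step 4: 0.85 mL brought to 41.4 mL → factor 41.4/0.85 = 48.706
Product of known-step factors = 26586
Overall factor = 7.50 mM / (23.5 nM) = 3.1915 × 10^5
x = 3.1915 × 10^5 / 26586 = 12.0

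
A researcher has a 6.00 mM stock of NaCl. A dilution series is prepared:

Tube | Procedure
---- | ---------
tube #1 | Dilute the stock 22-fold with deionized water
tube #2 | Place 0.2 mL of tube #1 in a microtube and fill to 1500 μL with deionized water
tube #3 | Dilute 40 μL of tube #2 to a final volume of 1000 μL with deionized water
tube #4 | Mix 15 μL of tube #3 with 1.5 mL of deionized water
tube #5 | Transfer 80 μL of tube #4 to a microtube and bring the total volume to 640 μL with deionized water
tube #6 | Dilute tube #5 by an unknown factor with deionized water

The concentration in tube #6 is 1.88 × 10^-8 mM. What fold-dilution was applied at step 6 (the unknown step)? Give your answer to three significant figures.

Step 1: 22-fold → factor 22
Step 2: 0.2 mL brought to 1500 μL → factor 1.5/0.2 = 7.5
Step 3: 40 μL brought to 1000 μL → factor 1000/40 = 25
Step 4: 15 μL + 1.5 mL = 1515 μL total → factor 1515/15 = 101
Step 5: 80 μL brought to 640 μL → factor 640/80 = 8
Step 6: unknown factor x
Product of known-step factors = 3.333 × 10^6
Overall factor = 6.00 mM / (1.88 × 10^-8 mM) = 3.1915 × 10^8
x = 3.1915 × 10^8 / 3.333 × 10^6 = 95.8

95.8-fold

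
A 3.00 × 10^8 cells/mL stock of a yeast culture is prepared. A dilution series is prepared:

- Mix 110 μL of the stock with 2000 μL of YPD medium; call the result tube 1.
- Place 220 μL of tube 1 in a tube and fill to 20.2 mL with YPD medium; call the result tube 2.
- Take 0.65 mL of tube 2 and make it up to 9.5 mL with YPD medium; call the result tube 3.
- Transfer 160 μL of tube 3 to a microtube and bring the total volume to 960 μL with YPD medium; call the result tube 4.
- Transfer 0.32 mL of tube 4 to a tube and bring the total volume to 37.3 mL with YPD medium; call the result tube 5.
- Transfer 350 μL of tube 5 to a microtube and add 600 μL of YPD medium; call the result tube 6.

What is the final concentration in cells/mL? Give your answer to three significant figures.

6.14 cells/mL

Step 1: 110 μL + 2000 μL = 2110 μL total → factor 2110/110 = 19.182
Step 2: 220 μL brought to 20.2 mL → factor 20200/220 = 91.818
Step 3: 0.65 mL brought to 9.5 mL → factor 9.5/0.65 = 14.615
Step 4: 160 μL brought to 960 μL → factor 960/160 = 6
Step 5: 0.32 mL brought to 37.3 mL → factor 37.3/0.32 = 116.56
Step 6: 350 μL + 600 μL = 950 μL total → factor 950/350 = 2.7143
Overall dilution factor = 19.182 × 91.818 × 14.615 × 6 × 116.56 × 2.7143 = 4.8865 × 10^7
Final = 3.00 × 10^8 cells/mL / 4.8865 × 10^7 = 6.14 cells/mL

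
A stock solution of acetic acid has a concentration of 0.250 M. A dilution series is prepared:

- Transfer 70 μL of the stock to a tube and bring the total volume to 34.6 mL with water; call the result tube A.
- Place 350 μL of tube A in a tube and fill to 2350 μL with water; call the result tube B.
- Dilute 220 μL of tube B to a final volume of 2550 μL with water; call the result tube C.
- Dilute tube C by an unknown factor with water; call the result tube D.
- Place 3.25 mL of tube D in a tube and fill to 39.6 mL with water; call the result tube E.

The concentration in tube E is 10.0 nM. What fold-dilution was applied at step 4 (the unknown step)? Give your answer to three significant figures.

Step 1: 70 μL brought to 34.6 mL → factor 34600/70 = 494.29
Step 2: 350 μL brought to 2350 μL → factor 2350/350 = 6.7143
Step 3: 220 μL brought to 2550 μL → factor 2550/220 = 11.591
Step 4: unknown factor x
Step 5: 3.25 mL brought to 39.6 mL → factor 39.6/3.25 = 12.185
Product of known-step factors = 4.6871 × 10^5
Overall factor = 0.250 M / (10.0 nM) = 2.5 × 10^7
x = 2.5 × 10^7 / 4.6871 × 10^5 = 53.3

53.3-fold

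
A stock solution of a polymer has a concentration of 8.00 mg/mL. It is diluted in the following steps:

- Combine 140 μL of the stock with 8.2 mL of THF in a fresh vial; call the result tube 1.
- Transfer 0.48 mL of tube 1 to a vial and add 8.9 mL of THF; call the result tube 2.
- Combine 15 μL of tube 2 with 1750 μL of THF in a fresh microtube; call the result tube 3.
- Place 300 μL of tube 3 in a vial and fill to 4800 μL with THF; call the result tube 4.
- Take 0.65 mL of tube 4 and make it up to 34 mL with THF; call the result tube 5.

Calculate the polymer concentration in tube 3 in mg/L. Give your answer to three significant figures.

Step 1: 140 μL + 8.2 mL = 8340 μL total → factor 8340/140 = 59.571
Step 2: 0.48 mL + 8.9 mL = 9.38 mL total → factor 9.38/0.48 = 19.542
Step 3: 15 μL + 1750 μL = 1765 μL total → factor 1765/15 = 117.67
Dilution factor through tube 3 = 59.571 × 19.542 × 117.67 = 1.3698 × 10^5
[tube 3] = 8.00 mg/mL / 1.3698 × 10^5 = 5.840 × 10^-5 mg/mL = 0.0584 mg/L

0.0584 mg/L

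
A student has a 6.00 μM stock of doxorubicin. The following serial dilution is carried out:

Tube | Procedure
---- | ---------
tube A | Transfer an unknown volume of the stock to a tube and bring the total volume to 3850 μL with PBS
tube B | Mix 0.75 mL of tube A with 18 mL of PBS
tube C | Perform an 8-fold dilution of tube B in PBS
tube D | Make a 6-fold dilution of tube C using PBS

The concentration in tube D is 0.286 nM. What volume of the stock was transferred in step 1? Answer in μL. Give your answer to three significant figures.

Step 1: v brought to 3850 μL → factor = 3850 μL/v
Step 2: 0.75 mL + 18 mL = 18.75 mL total → factor 18.75/0.75 = 25
Step 3: 8-fold → factor 8
Step 4: 6-fold → factor 6
Product of known-step factors = 1200
Overall factor = 6.00 μM / (0.286 nM) = 20979
Step-1 factor = 20979 / 1200 = 17.483
v = 3850 μL / 17.483 = 220 μL

220 μL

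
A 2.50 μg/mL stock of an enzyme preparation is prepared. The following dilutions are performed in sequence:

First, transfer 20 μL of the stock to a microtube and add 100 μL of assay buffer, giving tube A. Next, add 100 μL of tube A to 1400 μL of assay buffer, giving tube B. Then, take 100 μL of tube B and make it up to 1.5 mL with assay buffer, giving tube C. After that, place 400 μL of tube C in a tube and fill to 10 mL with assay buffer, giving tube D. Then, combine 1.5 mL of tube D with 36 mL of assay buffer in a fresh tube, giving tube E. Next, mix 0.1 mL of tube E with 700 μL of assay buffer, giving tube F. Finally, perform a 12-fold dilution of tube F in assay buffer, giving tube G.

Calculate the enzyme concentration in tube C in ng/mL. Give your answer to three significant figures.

1.85 ng/mL

Step 1: 20 μL + 100 μL = 120 μL total → factor 120/20 = 6
Step 2: 100 μL + 1400 μL = 1500 μL total → factor 1500/100 = 15
Step 3: 100 μL brought to 1.5 mL → factor 1500/100 = 15
Dilution factor through tube C = 6 × 15 × 15 = 1350
[tube C] = 2.50 μg/mL / 1350 = 0.001852 μg/mL = 1.85 ng/mL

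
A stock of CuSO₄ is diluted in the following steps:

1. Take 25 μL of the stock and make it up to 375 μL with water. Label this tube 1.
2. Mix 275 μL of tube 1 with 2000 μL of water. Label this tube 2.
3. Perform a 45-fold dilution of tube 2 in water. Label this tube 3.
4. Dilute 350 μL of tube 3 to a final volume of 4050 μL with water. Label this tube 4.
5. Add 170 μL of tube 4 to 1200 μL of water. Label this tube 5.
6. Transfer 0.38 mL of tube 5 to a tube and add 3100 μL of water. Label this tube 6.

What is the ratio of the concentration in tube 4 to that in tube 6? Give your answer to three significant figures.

73.8

Step 1: 25 μL brought to 375 μL → factor 375/25 = 15
Step 2: 275 μL + 2000 μL = 2275 μL total → factor 2275/275 = 8.2727
Step 3: 45-fold → factor 45
Step 4: 350 μL brought to 4050 μL → factor 4050/350 = 11.571
Step 5: 170 μL + 1200 μL = 1370 μL total → factor 1370/170 = 8.0588
Step 6: 0.38 mL + 3100 μL = 3.48 mL total → factor 3.48/0.38 = 9.1579
Dilution factor to tube 4 = 64616; to tube 6 = 4.7688 × 10^6
[tube 4]/[tube 6] = (factor to tube 6)/(factor to tube 4) = 4.7688 × 10^6/64616 = 73.8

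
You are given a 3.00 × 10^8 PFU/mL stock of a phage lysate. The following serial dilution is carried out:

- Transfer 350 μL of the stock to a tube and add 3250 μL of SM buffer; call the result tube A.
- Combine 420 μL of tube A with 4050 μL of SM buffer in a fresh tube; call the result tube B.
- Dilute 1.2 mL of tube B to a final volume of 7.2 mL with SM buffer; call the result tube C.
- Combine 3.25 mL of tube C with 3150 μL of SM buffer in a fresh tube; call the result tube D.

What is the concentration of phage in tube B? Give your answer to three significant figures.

2.74 × 10^6 PFU/mL

Step 1: 350 μL + 3250 μL = 3600 μL total → factor 3600/350 = 10.286
Step 2: 420 μL + 4050 μL = 4470 μL total → factor 4470/420 = 10.643
Dilution factor through tube B = 10.286 × 10.643 = 109.47
[tube B] = 3.00 × 10^8 PFU/mL / 109.47 = 2.74 × 10^6 PFU/mL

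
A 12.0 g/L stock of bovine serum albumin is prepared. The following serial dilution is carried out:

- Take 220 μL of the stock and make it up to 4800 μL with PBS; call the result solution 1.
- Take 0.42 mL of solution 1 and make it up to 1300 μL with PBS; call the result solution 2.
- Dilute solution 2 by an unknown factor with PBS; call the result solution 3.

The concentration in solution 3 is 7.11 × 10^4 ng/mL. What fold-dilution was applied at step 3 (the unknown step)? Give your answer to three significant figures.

Step 1: 220 μL brought to 4800 μL → factor 4800/220 = 21.818
Step 2: 0.42 mL brought to 1300 μL → factor 1.3/0.42 = 3.0952
Step 3: unknown factor x
Product of known-step factors = 67.532
Overall factor = 12.0 g/L / (7.11 × 10^4 ng/mL) = 168.78
x = 168.78 / 67.532 = 2.50

2.50-fold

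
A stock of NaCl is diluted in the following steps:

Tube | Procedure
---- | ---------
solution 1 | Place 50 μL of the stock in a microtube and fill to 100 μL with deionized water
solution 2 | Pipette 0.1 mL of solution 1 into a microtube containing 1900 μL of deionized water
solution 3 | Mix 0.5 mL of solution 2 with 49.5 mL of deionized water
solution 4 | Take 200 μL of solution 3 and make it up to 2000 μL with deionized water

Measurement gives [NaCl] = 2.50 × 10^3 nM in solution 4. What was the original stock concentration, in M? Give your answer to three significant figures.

Step 1: 50 μL brought to 100 μL → factor 100/50 = 2
Step 2: 0.1 mL + 1900 μL = 2 mL total → factor 2/0.1 = 20
Step 3: 0.5 mL + 49.5 mL = 50 mL total → factor 50/0.5 = 100
Step 4: 200 μL brought to 2000 μL → factor 2000/200 = 10
Overall dilution factor = 2 × 20 × 100 × 10 = 40000
Stock = 2.50 × 10^3 nM × 40000 = 1.000 × 10^8 nM = 0.100 M

0.100 M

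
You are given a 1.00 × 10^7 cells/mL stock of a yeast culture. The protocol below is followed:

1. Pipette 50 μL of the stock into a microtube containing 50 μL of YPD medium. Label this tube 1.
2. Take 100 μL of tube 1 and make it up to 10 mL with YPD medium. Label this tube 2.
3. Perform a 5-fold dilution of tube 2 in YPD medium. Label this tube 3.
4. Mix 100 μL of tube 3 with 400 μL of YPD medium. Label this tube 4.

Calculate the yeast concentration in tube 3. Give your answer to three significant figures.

1.00 × 10^4 cells/mL

Step 1: 50 μL + 50 μL = 100 μL total → factor 100/50 = 2
Step 2: 100 μL brought to 10 mL → factor 10000/100 = 100
Step 3: 5-fold → factor 5
Dilution factor through tube 3 = 2 × 100 × 5 = 1000
[tube 3] = 1.00 × 10^7 cells/mL / 1000 = 1.00 × 10^4 cells/mL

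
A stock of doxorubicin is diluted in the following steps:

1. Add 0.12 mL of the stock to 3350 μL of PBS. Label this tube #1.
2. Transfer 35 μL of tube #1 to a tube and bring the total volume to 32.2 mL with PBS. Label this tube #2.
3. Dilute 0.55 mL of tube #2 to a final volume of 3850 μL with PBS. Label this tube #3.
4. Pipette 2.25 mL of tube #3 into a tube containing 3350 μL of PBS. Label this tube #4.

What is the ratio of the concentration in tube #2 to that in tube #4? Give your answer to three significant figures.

Step 1: 0.12 mL + 3350 μL = 3.47 mL total → factor 3.47/0.12 = 28.917
Step 2: 35 μL brought to 32.2 mL → factor 32200/35 = 920
Step 3: 0.55 mL brought to 3850 μL → factor 3.85/0.55 = 7
Step 4: 2.25 mL + 3350 μL = 5.6 mL total → factor 5.6/2.25 = 2.4889
Dilution factor to tube #2 = 26603; to tube #4 = 4.6349 × 10^5
[tube #2]/[tube #4] = (factor to tube #4)/(factor to tube #2) = 4.6349 × 10^5/26603 = 17.4

17.4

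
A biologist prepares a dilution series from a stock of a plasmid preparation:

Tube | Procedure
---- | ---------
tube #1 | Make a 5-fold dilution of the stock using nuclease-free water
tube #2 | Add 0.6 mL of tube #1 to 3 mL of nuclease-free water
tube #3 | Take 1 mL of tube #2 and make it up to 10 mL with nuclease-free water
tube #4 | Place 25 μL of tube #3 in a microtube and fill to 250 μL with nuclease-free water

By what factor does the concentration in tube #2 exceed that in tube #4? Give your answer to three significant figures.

100

Step 1: 5-fold → factor 5
Step 2: 0.6 mL + 3 mL = 3.6 mL total → factor 3.6/0.6 = 6
Step 3: 1 mL brought to 10 mL → factor 10/1 = 10
Step 4: 25 μL brought to 250 μL → factor 250/25 = 10
Dilution factor to tube #2 = 30; to tube #4 = 3000
[tube #2]/[tube #4] = (factor to tube #4)/(factor to tube #2) = 3000/30 = 100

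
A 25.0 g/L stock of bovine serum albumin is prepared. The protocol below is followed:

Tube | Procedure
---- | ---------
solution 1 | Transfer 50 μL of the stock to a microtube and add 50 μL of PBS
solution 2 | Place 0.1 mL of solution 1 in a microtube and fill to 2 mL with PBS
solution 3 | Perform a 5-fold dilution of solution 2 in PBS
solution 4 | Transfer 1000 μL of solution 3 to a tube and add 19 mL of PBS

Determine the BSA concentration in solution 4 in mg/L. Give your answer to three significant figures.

Step 1: 50 μL + 50 μL = 100 μL total → factor 100/50 = 2
Step 2: 0.1 mL brought to 2 mL → factor 2/0.1 = 20
Step 3: 5-fold → factor 5
Step 4: 1000 μL + 19 mL = 20000 μL total → factor 20000/1000 = 20
Overall dilution factor = 2 × 20 × 5 × 20 = 4000
Final = 25.0 g/L / 4000 = 0.006250 g/L = 6.25 mg/L

6.25 mg/L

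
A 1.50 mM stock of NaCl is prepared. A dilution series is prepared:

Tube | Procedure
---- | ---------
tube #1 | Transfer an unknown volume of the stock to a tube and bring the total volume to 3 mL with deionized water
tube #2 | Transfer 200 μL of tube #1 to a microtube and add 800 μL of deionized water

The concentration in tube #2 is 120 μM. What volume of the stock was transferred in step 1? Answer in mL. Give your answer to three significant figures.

Step 1: v brought to 3 mL → factor = 3 mL/v
Step 2: 200 μL + 800 μL = 1000 μL total → factor 1000/200 = 5
Product of known-step factors = 5
Overall factor = 1.50 mM / (120 μM) = 12.5
Step-1 factor = 12.5 / 5 = 2.5
v = 3 mL / 2.5 = 1.20 mL

1.20 mL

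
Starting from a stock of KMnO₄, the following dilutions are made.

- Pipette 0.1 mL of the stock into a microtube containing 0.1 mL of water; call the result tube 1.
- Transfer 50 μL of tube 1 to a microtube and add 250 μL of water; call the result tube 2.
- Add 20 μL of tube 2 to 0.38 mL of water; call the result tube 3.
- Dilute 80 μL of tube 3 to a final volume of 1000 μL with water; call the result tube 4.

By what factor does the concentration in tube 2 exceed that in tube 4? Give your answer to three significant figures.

250

Step 1: 0.1 mL + 0.1 mL = 0.2 mL total → factor 0.2/0.1 = 2
Step 2: 50 μL + 250 μL = 300 μL total → factor 300/50 = 6
Step 3: 20 μL + 0.38 mL = 400 μL total → factor 400/20 = 20
Step 4: 80 μL brought to 1000 μL → factor 1000/80 = 12.5
Dilution factor to tube 2 = 12; to tube 4 = 3000
[tube 2]/[tube 4] = (factor to tube 4)/(factor to tube 2) = 3000/12 = 250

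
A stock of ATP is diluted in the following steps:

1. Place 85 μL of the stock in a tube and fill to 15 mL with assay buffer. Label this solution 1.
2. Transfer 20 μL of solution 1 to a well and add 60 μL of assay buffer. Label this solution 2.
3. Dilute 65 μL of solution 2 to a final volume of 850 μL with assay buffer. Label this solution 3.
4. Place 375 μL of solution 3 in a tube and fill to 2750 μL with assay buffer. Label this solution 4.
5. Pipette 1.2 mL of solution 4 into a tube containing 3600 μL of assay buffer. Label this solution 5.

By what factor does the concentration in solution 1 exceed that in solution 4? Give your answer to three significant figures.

384

Step 1: 85 μL brought to 15 mL → factor 15000/85 = 176.47
Step 2: 20 μL + 60 μL = 80 μL total → factor 80/20 = 4
Step 3: 65 μL brought to 850 μL → factor 850/65 = 13.077
Step 4: 375 μL brought to 2750 μL → factor 2750/375 = 7.3333
Dilution factor to solution 1 = 176.47; to solution 4 = 67692
[solution 1]/[solution 4] = (factor to solution 4)/(factor to solution 1) = 67692/176.47 = 384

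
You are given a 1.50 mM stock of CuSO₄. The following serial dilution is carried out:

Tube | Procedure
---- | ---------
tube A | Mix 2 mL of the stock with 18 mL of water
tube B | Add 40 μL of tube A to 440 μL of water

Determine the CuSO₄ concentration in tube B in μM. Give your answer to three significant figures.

12.5 μM

Step 1: 2 mL + 18 mL = 20 mL total → factor 20/2 = 10
Step 2: 40 μL + 440 μL = 480 μL total → factor 480/40 = 12
Overall dilution factor = 10 × 12 = 120
Final = 1.50 mM / 120 = 0.01250 mM = 12.5 μM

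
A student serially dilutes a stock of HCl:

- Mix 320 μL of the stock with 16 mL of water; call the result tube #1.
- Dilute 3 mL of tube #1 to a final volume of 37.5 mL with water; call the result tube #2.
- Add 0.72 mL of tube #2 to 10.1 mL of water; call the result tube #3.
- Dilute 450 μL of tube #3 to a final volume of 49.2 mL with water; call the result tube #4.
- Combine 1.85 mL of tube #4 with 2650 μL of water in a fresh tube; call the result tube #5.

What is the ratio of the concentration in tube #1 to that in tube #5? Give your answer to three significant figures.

Step 1: 320 μL + 16 mL = 16320 μL total → factor 16320/320 = 51
Step 2: 3 mL brought to 37.5 mL → factor 37.5/3 = 12.5
Step 3: 0.72 mL + 10.1 mL = 10.82 mL total → factor 10.82/0.72 = 15.028
Step 4: 450 μL brought to 49.2 mL → factor 49200/450 = 109.33
Step 5: 1.85 mL + 2650 μL = 4.5 mL total → factor 4.5/1.85 = 2.4324
Dilution factor to tube #1 = 51; to tube #5 = 2.5478 × 10^6
[tube #1]/[tube #5] = (factor to tube #5)/(factor to tube #1) = 2.5478 × 10^6/51 = 5.00 × 10^4

5.00 × 10^4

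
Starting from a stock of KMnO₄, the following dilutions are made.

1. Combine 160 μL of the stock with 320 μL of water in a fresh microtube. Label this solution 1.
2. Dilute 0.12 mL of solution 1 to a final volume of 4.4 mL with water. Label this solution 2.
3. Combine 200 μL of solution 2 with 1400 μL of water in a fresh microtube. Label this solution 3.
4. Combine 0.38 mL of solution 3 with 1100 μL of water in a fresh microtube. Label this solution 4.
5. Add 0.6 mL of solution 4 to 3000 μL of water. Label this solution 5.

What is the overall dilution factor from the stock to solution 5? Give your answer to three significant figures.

Step 1: 160 μL + 320 μL = 480 μL total → factor 480/160 = 3
Step 2: 0.12 mL brought to 4.4 mL → factor 4.4/0.12 = 36.667
Step 3: 200 μL + 1400 μL = 1600 μL total → factor 1600/200 = 8
Step 4: 0.38 mL + 1100 μL = 1.48 mL total → factor 1.48/0.38 = 3.8947
Step 5: 0.6 mL + 3000 μL = 3.6 mL total → factor 3.6/0.6 = 6
Overall dilution factor = 3 × 36.667 × 8 × 3.8947 × 6 = 20564

2.06 × 10^4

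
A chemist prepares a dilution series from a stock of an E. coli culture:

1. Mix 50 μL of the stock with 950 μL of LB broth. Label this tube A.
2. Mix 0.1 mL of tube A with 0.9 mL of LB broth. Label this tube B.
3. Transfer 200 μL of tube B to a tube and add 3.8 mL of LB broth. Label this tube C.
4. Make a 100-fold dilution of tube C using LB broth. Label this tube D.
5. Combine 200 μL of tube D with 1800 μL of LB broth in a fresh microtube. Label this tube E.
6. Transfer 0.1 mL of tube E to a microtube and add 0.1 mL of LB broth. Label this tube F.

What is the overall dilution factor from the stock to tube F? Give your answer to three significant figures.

Step 1: 50 μL + 950 μL = 1000 μL total → factor 1000/50 = 20
Step 2: 0.1 mL + 0.9 mL = 1 mL total → factor 1/0.1 = 10
Step 3: 200 μL + 3.8 mL = 4000 μL total → factor 4000/200 = 20
Step 4: 100-fold → factor 100
Step 5: 200 μL + 1800 μL = 2000 μL total → factor 2000/200 = 10
Step 6: 0.1 mL + 0.1 mL = 0.2 mL total → factor 0.2/0.1 = 2
Overall dilution factor = 20 × 10 × 20 × 100 × 10 × 2 = 8 × 10^6

8.00 × 10^6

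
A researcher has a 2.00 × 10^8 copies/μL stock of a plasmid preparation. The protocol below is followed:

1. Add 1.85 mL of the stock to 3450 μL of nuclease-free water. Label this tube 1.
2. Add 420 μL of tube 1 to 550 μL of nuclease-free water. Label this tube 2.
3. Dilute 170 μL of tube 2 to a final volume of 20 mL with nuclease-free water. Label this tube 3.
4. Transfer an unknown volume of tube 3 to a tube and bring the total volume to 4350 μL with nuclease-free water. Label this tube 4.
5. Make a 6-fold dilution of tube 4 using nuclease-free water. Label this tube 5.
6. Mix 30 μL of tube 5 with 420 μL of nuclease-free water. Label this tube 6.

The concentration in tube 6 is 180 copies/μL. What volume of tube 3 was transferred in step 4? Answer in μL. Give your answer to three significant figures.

274 μL

Step 1: 1.85 mL + 3450 μL = 5.3 mL total → factor 5.3/1.85 = 2.8649
Step 2: 420 μL + 550 μL = 970 μL total → factor 970/420 = 2.3095
Step 3: 170 μL brought to 20 mL → factor 20000/170 = 117.65
Step 4: v brought to 4350 μL → factor = 4350 μL/v
Step 5: 6-fold → factor 6
Step 6: 30 μL + 420 μL = 450 μL total → factor 450/30 = 15
Product of known-step factors = 70057
Overall factor = 2.00 × 10^8 copies/μL / (180 copies/μL) = 1.1111 × 10^6
Step-4 factor = 1.1111 × 10^6 / 70057 = 15.86
v = 4350 μL / 15.86 = 274 μL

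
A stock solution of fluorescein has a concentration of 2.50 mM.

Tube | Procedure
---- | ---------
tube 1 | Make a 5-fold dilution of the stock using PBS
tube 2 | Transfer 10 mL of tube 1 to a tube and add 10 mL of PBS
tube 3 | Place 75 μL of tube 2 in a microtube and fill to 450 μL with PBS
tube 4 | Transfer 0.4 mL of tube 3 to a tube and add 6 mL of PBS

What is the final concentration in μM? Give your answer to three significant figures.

Step 1: 5-fold → factor 5
Step 2: 10 mL + 10 mL = 20 mL total → factor 20/10 = 2
Step 3: 75 μL brought to 450 μL → factor 450/75 = 6
Step 4: 0.4 mL + 6 mL = 6.4 mL total → factor 6.4/0.4 = 16
Overall dilution factor = 5 × 2 × 6 × 16 = 960
Final = 2.50 mM / 960 = 0.002604 mM = 2.60 μM

2.60 μM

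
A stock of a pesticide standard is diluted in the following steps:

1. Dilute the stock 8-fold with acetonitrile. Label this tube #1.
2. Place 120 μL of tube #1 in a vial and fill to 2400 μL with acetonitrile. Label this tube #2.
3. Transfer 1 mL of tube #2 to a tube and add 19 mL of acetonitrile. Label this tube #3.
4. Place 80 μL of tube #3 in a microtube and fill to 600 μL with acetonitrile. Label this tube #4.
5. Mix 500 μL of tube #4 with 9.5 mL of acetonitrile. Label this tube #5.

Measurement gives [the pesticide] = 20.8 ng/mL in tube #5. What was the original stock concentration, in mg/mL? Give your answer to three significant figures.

Step 1: 8-fold → factor 8
Step 2: 120 μL brought to 2400 μL → factor 2400/120 = 20
Step 3: 1 mL + 19 mL = 20 mL total → factor 20/1 = 20
Step 4: 80 μL brought to 600 μL → factor 600/80 = 7.5
Step 5: 500 μL + 9.5 mL = 10000 μL total → factor 10000/500 = 20
Overall dilution factor = 8 × 20 × 20 × 7.5 × 20 = 4.8 × 10^5
Stock = 20.8 ng/mL × 4.8 × 10^5 = 9.984 × 10^6 ng/mL = 9.98 mg/mL

9.98 mg/mL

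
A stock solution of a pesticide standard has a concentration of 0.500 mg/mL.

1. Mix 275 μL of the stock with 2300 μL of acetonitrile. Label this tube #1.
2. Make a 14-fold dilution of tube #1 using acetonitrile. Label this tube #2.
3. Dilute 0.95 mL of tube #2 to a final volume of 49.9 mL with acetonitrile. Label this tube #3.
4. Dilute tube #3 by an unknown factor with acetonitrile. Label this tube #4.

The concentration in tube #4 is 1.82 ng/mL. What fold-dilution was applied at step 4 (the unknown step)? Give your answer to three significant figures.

39.9-fold

Step 1: 275 μL + 2300 μL = 2575 μL total → factor 2575/275 = 9.3636
Step 2: 14-fold → factor 14
Step 3: 0.95 mL brought to 49.9 mL → factor 49.9/0.95 = 52.526
Step 4: unknown factor x
Product of known-step factors = 6885.7
Overall factor = 0.500 mg/mL / (1.82 ng/mL) = 2.7473 × 10^5
x = 2.7473 × 10^5 / 6885.7 = 39.9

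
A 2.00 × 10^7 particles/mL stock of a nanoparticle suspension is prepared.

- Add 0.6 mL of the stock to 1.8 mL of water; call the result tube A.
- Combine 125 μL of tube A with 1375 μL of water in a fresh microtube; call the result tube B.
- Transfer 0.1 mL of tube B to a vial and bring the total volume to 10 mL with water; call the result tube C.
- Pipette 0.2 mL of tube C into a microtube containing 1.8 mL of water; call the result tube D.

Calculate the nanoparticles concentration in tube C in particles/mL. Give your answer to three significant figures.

4.17 × 10^3 particles/mL

Step 1: 0.6 mL + 1.8 mL = 2.4 mL total → factor 2.4/0.6 = 4
Step 2: 125 μL + 1375 μL = 1500 μL total → factor 1500/125 = 12
Step 3: 0.1 mL brought to 10 mL → factor 10/0.1 = 100
Dilution factor through tube C = 4 × 12 × 100 = 4800
[tube C] = 2.00 × 10^7 particles/mL / 4800 = 4.17 × 10^3 particles/mL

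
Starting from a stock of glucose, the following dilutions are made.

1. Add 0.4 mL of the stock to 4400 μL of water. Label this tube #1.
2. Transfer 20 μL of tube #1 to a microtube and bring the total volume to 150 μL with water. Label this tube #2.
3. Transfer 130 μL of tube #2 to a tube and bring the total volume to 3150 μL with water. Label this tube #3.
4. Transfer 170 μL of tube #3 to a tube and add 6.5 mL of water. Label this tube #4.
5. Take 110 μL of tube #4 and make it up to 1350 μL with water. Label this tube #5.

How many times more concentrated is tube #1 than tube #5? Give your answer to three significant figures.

Step 1: 0.4 mL + 4400 μL = 4.8 mL total → factor 4.8/0.4 = 12
Step 2: 20 μL brought to 150 μL → factor 150/20 = 7.5
Step 3: 130 μL brought to 3150 μL → factor 3150/130 = 24.231
Step 4: 170 μL + 6.5 mL = 6670 μL total → factor 6670/170 = 39.235
Step 5: 110 μL brought to 1350 μL → factor 1350/110 = 12.273
Dilution factor to tube #1 = 12; to tube #5 = 1.0501 × 10^6
[tube #1]/[tube #5] = (factor to tube #5)/(factor to tube #1) = 1.0501 × 10^6/12 = 8.75 × 10^4

8.75 × 10^4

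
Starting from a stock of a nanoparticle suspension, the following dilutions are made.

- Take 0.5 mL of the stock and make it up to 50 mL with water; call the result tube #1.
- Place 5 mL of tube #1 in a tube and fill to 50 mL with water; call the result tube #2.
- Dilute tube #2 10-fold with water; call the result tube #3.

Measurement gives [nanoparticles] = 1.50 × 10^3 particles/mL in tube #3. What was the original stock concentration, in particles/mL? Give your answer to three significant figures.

1.50 × 10^7 particles/mL

Step 1: 0.5 mL brought to 50 mL → factor 50/0.5 = 100
Step 2: 5 mL brought to 50 mL → factor 50/5 = 10
Step 3: 10-fold → factor 10
Overall dilution factor = 100 × 10 × 10 = 10000
Stock = 1.50 × 10^3 particles/mL × 10000 = 1.50 × 10^7 particles/mL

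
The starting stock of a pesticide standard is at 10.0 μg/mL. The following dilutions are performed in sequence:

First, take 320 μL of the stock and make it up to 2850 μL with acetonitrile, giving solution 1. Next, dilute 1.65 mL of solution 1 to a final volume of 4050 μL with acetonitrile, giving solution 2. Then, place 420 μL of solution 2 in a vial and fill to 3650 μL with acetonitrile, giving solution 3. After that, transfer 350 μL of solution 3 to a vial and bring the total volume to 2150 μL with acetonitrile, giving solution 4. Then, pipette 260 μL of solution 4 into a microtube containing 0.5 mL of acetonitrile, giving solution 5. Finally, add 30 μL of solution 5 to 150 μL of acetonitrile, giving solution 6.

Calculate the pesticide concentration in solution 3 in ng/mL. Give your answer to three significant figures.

Step 1: 320 μL brought to 2850 μL → factor 2850/320 = 8.9062
Step 2: 1.65 mL brought to 4050 μL → factor 4.05/1.65 = 2.4545
Step 3: 420 μL brought to 3650 μL → factor 3650/420 = 8.6905
Dilution factor through solution 3 = 8.9062 × 2.4545 × 8.6905 = 189.98
[solution 3] = 10.0 μg/mL / 189.98 = 0.05264 μg/mL = 52.6 ng/mL

52.6 ng/mL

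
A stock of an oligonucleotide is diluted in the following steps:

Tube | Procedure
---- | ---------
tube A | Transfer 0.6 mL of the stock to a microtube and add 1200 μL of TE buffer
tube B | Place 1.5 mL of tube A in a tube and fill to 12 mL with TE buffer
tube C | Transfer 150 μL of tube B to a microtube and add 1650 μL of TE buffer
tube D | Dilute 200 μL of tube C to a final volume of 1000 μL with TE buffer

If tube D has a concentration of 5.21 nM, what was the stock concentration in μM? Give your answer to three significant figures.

Step 1: 0.6 mL + 1200 μL = 1.8 mL total → factor 1.8/0.6 = 3
Step 2: 1.5 mL brought to 12 mL → factor 12/1.5 = 8
Step 3: 150 μL + 1650 μL = 1800 μL total → factor 1800/150 = 12
Step 4: 200 μL brought to 1000 μL → factor 1000/200 = 5
Overall dilution factor = 3 × 8 × 12 × 5 = 1440
Stock = 5.21 nM × 1440 = 7502 nM = 7.50 μM

7.50 μM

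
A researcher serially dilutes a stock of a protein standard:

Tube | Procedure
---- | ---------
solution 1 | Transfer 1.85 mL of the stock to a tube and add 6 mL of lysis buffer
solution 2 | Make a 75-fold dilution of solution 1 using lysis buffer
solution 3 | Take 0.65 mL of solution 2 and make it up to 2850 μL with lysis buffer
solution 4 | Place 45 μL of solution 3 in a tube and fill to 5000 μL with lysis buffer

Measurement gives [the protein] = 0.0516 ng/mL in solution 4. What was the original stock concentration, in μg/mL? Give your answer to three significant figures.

Step 1: 1.85 mL + 6 mL = 7.85 mL total → factor 7.85/1.85 = 4.2432
Step 2: 75-fold → factor 75
Step 3: 0.65 mL brought to 2850 μL → factor 2.85/0.65 = 4.3846
Step 4: 45 μL brought to 5000 μL → factor 5000/45 = 111.11
Overall dilution factor = 4.2432 × 75 × 4.3846 × 111.11 = 1.5504 × 10^5
Stock = 0.0516 ng/mL × 1.5504 × 10^5 = 8000 ng/mL = 8.00 μg/mL

8.00 μg/mL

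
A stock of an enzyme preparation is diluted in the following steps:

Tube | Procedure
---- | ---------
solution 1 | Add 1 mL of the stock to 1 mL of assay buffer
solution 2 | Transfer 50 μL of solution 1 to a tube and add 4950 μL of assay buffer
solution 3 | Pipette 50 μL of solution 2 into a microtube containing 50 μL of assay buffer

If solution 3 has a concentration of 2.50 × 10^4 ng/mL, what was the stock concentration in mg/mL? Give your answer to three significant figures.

10.0 mg/mL

Step 1: 1 mL + 1 mL = 2 mL total → factor 2/1 = 2
Step 2: 50 μL + 4950 μL = 5000 μL total → factor 5000/50 = 100
Step 3: 50 μL + 50 μL = 100 μL total → factor 100/50 = 2
Overall dilution factor = 2 × 100 × 2 = 400
Stock = 2.50 × 10^4 ng/mL × 400 = 1.000 × 10^7 ng/mL = 10.0 mg/mL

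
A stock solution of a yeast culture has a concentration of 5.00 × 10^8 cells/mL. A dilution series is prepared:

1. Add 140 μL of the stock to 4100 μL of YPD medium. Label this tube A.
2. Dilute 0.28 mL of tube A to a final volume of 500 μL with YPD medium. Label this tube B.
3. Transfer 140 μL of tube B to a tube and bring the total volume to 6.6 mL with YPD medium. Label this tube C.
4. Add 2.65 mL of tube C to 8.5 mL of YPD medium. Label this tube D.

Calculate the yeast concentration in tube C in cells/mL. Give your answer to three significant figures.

Step 1: 140 μL + 4100 μL = 4240 μL total → factor 4240/140 = 30.286
Step 2: 0.28 mL brought to 500 μL → factor 0.5/0.28 = 1.7857
Step 3: 140 μL brought to 6.6 mL → factor 6600/140 = 47.143
Dilution factor through tube C = 30.286 × 1.7857 × 47.143 = 2549.6
[tube C] = 5.00 × 10^8 cells/mL / 2549.6 = 1.96 × 10^5 cells/mL

1.96 × 10^5 cells/mL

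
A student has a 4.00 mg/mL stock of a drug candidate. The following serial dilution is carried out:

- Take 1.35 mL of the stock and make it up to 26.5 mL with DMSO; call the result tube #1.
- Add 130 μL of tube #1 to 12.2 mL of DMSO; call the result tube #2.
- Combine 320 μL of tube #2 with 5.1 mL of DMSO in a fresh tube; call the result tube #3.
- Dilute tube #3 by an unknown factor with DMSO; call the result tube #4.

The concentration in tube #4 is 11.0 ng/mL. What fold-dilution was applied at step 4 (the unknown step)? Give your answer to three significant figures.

11.5-fold

Step 1: 1.35 mL brought to 26.5 mL → factor 26.5/1.35 = 19.63
Step 2: 130 μL + 12.2 mL = 12330 μL total → factor 12330/130 = 94.846
Step 3: 320 μL + 5.1 mL = 5420 μL total → factor 5420/320 = 16.938
Step 4: unknown factor x
Product of known-step factors = 31534
Overall factor = 4.00 mg/mL / (11.0 ng/mL) = 3.6364 × 10^5
x = 3.6364 × 10^5 / 31534 = 11.5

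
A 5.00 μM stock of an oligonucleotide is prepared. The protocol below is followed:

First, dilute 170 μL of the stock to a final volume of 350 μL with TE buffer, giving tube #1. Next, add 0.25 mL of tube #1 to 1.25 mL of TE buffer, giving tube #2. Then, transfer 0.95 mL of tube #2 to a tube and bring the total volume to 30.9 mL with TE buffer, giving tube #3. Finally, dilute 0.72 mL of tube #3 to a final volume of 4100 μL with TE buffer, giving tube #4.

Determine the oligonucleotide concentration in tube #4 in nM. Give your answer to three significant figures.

Step 1: 170 μL brought to 350 μL → factor 350/170 = 2.0588
Step 2: 0.25 mL + 1.25 mL = 1.5 mL total → factor 1.5/0.25 = 6
Step 3: 0.95 mL brought to 30.9 mL → factor 30.9/0.95 = 32.526
Step 4: 0.72 mL brought to 4100 μL → factor 4.1/0.72 = 5.6944
Overall dilution factor = 2.0588 × 6 × 32.526 × 5.6944 = 2288
Final = 5.00 μM / 2288 = 0.002185 μM = 2.19 nM

2.19 nM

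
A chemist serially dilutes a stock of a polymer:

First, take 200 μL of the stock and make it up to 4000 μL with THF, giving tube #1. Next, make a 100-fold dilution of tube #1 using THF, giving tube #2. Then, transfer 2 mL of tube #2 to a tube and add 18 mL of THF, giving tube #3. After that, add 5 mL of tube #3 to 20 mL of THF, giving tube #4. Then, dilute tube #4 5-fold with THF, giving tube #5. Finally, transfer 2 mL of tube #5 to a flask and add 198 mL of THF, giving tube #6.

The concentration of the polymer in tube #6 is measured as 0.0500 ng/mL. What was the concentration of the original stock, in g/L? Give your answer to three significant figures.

2.50 g/L

Step 1: 200 μL brought to 4000 μL → factor 4000/200 = 20
Step 2: 100-fold → factor 100
Step 3: 2 mL + 18 mL = 20 mL total → factor 20/2 = 10
Step 4: 5 mL + 20 mL = 25 mL total → factor 25/5 = 5
Step 5: 5-fold → factor 5
Step 6: 2 mL + 198 mL = 200 mL total → factor 200/2 = 100
Overall dilution factor = 20 × 100 × 10 × 5 × 5 × 100 = 5 × 10^7
Stock = 0.0500 ng/mL × 5 × 10^7 = 2.500 × 10^6 ng/mL = 2.50 g/L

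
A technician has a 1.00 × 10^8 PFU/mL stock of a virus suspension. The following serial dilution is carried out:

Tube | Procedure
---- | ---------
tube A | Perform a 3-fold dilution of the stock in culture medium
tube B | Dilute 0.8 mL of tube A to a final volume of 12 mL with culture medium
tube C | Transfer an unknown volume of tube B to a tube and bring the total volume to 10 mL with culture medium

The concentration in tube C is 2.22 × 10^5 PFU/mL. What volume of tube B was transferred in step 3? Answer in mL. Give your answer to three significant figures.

Step 1: 3-fold → factor 3
Step 2: 0.8 mL brought to 12 mL → factor 12/0.8 = 15
Step 3: v brought to 10 mL → factor = 10 mL/v
Product of known-step factors = 45
Overall factor = 1.00 × 10^8 PFU/mL / (2.22 × 10^5 PFU/mL) = 450.45
Step-3 factor = 450.45 / 45 = 10.01
v = 10 mL / 10.01 = 0.999 mL

0.999 mL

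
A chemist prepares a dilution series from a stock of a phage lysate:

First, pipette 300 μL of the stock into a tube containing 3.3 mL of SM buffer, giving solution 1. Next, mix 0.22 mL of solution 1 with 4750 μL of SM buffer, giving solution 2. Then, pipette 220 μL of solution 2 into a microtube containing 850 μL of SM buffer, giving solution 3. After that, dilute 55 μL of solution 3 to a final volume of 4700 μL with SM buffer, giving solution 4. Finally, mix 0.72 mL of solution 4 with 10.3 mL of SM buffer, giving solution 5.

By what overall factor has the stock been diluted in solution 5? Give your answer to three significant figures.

Step 1: 300 μL + 3.3 mL = 3600 μL total → factor 3600/300 = 12
Step 2: 0.22 mL + 4750 μL = 4.97 mL total → factor 4.97/0.22 = 22.591
Step 3: 220 μL + 850 μL = 1070 μL total → factor 1070/220 = 4.8636
Step 4: 55 μL brought to 4700 μL → factor 4700/55 = 85.455
Step 5: 0.72 mL + 10.3 mL = 11.02 mL total → factor 11.02/0.72 = 15.306
Overall dilution factor = 12 × 22.591 × 4.8636 × 85.455 × 15.306 = 1.7245 × 10^6

1.72 × 10^6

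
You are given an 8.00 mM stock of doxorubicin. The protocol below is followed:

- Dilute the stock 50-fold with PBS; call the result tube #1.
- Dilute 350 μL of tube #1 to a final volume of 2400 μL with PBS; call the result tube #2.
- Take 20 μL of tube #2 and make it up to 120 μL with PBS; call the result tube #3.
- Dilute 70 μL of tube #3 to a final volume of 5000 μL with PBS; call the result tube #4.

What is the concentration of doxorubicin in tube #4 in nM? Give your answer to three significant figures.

54.4 nM

Step 1: 50-fold → factor 50
Step 2: 350 μL brought to 2400 μL → factor 2400/350 = 6.8571
Step 3: 20 μL brought to 120 μL → factor 120/20 = 6
Step 4: 70 μL brought to 5000 μL → factor 5000/70 = 71.429
Overall dilution factor = 50 × 6.8571 × 6 × 71.429 = 1.4694 × 10^5
Final = 8.00 mM / 1.4694 × 10^5 = 5.444 × 10^-5 mM = 54.4 nM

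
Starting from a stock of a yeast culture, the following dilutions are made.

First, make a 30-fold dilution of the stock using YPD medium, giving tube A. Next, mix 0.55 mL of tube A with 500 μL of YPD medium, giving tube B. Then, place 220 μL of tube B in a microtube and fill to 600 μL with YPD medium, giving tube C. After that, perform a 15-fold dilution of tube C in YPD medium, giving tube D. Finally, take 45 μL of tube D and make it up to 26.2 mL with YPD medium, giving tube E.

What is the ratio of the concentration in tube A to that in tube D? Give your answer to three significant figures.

78.1

Step 1: 30-fold → factor 30
Step 2: 0.55 mL + 500 μL = 1.05 mL total → factor 1.05/0.55 = 1.9091
Step 3: 220 μL brought to 600 μL → factor 600/220 = 2.7273
Step 4: 15-fold → factor 15
Dilution factor to tube A = 30; to tube D = 2343
[tube A]/[tube D] = (factor to tube D)/(factor to tube A) = 2343/30 = 78.1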